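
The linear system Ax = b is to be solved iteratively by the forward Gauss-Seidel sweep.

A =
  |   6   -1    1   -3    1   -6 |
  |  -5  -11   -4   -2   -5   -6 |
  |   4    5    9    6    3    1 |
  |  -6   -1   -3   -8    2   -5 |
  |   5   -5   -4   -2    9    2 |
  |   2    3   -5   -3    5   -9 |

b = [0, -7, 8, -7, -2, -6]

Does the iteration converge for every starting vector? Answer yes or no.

Split A = D + L + U, D = diag(6, -11, 9, -8, 9, -9).
GS T = -(D+L)⁻¹U: row 0 first, T[0,5] = -(-6)/(6) = +1.0000; later rows by forward substitution.
  T[0,:] = [+0.0000 +0.1667 -0.1667 +0.5000 -0.1667 +1.0000]
  T[1,:] = [+0.0000 -0.0758 -0.2879 -0.4091 -0.3788 -1.0000]
  T[2,:] = [+0.0000 -0.0320 +0.2340 -0.6616 -0.0488 +0.0000]
  T[3,:] = [+0.0000 -0.1035 +0.0732 -0.0758 +0.4407 -1.2500]
  T[4,:] = [+0.0000 -0.1719 +0.0529 -0.8159 -0.0416 -1.6111]
  T[5,:] = [+0.0000 -0.0314 -0.2580 -0.0857 -0.3062 -0.5895]
moduli |λ_i(T)| = 1.3078, 0.7871, 0.7871, 0.0248, 0.0248, 0.0000.
ρ(T) = max|λ| = 1.3078; 1.3078 > 1 ⇒ diverges.

no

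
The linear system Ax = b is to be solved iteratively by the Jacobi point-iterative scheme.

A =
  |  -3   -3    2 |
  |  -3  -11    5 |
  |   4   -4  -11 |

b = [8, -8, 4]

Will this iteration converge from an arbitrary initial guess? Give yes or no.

Write A = D+L+U with D = diag(-3, -11, -11).
Jacobi: T = -D⁻¹(L+U), T[0,2] = -(2)/(-3) = +0.6667; T[0,0] = 0.
  T[0,:] = [+0.0000 -1.0000 +0.6667]
  T[1,:] = [-0.2727 +0.0000 +0.4545]
  T[2,:] = [+0.3636 -0.3636 +0.0000]
|λ(T)| sorted: 0.7010, 0.3761, 0.3761.
ρ = 0.7010; 0.7010 < 1: convergent.

yes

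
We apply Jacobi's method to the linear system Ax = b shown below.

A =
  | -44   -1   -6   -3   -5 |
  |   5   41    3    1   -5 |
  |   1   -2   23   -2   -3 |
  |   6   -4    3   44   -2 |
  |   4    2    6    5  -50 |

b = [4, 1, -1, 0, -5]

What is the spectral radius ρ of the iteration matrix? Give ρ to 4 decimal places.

Diagonal D = diag(-44, 41, 23, 44, -50); L, U strict lower/upper.
Jacobi T = -D⁻¹(L+U): T[1,4] = -(-5)/(41) = +0.1220; T[1,1] = 0.
  T[0,:] = [+0.0000 -0.0227 -0.1364 -0.0682 -0.1136]
  T[1,:] = [-0.1220 +0.0000 -0.0732 -0.0244 +0.1220]
  T[2,:] = [-0.0435 +0.0870 +0.0000 +0.0870 +0.1304]
  T[3,:] = [-0.1364 +0.0909 -0.0682 +0.0000 +0.0455]
  T[4,:] = [+0.0800 +0.0400 +0.1200 +0.1000 +0.0000]
moduli |λ_i(T)| = 0.2243, 0.1364, 0.1364, 0.0495, 0.0239.
ρ(T) = max|λ| = 0.2243; 0.2243 < 1 ⇒ converges.

0.2243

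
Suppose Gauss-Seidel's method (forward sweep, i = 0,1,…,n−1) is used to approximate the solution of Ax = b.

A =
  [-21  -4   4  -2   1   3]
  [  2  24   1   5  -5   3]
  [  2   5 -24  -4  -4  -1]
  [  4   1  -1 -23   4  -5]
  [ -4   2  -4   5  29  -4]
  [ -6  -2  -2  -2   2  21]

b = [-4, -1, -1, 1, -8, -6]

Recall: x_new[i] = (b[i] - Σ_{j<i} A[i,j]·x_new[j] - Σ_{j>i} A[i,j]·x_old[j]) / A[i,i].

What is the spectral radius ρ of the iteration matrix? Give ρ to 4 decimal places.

A = D + L + U where D = diag(-21, 24, -24, -23, 29, 21).
GS T = -(D+L)⁻¹U: row 0 first, T[0,5] = -(3)/(-21) = +0.1429; later rows by forward substitution.
  T[0,:] = [+0.0000, -0.1905, +0.1905, -0.0952, +0.0476, +0.1429]
  T[1,:] = [+0.0000, +0.0159, -0.0575, -0.2004, +0.2044, -0.1369]
  T[2,:] = [+0.0000, -0.0126, +0.0039, -0.2164, -0.1201, -0.0583]
  T[3,:] = [+0.0000, -0.0319, +0.0305, -0.0159, +0.1963, -0.1960]
  T[4,:] = [+0.0000, -0.0236, +0.0255, -0.0264, -0.0579, +0.1928]
  T[5,:] = [+0.0000, -0.0549, +0.0498, -0.0659, +0.0458, -0.0148]
|roots of det(T-λI)|: 0.2348, 0.1473, 0.1473, 0.0422, 0.0422, 0.0000.
ρ = 0.2348; 0.2348 < 1, so it converges for any x₀.

0.2348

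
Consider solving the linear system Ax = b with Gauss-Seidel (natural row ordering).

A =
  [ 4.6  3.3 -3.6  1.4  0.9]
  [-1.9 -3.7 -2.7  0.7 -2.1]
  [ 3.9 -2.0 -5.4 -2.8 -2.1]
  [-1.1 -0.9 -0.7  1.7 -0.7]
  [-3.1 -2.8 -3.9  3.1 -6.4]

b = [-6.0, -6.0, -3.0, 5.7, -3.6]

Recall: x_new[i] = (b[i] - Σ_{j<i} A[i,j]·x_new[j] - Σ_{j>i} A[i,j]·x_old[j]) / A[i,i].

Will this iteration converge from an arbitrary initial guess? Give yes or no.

no

Diagonal D = diag(4.6, -3.7, -5.4, 1.7, -6.4); L, U strict lower/upper.
GS T = -(D+L)⁻¹U: row 0 first, T[0,2] = -(-3.6)/(4.6) = +0.7826; later rows by forward substitution.
  T[0,:] = [+0.0000 -0.7174 +0.7826 -0.3043 -0.1957]
  T[1,:] = [+0.0000 +0.3684 -1.1316 +0.3455 -0.4671]
  T[2,:] = [+0.0000 -0.6546 +0.9843 -0.8663 -0.3572]
  T[3,:] = [+0.0000 -0.5387 +0.3126 -0.3707 -0.1092]
  T[4,:] = [+0.0000 +0.3243 -0.3324 +0.3446 +0.4639]
|eigenvalues of T|: 1.2712, 0.3963, 0.3278, 0.3278, 0.0000.
spectral radius ρ = 1.2712; 1.2712 > 1, so it fails to converge.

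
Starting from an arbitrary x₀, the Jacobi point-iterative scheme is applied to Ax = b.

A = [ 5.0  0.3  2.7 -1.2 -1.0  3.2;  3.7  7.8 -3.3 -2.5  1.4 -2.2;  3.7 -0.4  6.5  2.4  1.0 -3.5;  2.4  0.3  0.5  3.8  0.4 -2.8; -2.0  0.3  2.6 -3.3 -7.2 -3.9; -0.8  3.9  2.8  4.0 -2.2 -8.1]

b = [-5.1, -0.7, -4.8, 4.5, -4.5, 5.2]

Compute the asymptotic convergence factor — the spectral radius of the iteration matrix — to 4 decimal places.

Split A = D + L + U, D = diag(5, 7.8, 6.5, 3.8, -7.2, -8.1).
T_J = -D⁻¹(L+U): T[0,5] = -(3.2)/(5) = -0.6400; T[0,0] = 0.
  T[0,:] = [+0.0000, -0.0600, -0.5400, +0.2400, +0.2000, -0.6400]
  T[1,:] = [-0.4744, +0.0000, +0.4231, +0.3205, -0.1795, +0.2821]
  T[2,:] = [-0.5692, +0.0615, +0.0000, -0.3692, -0.1538, +0.5385]
  T[3,:] = [-0.6316, -0.0789, -0.1316, +0.0000, -0.1053, +0.7368]
  T[4,:] = [-0.2778, +0.0417, +0.3611, -0.4583, +0.0000, -0.5417]
  T[5,:] = [-0.0988, +0.4815, +0.3457, +0.4938, -0.2716, +0.0000]
|roots of det(T-λI)|: 1.2593, 0.6005, 0.5137, 0.5137, 0.1561, 0.1561.
ρ(T) = max|λ| = 1.2593; 1.2593 > 1 ⇒ diverges.

1.2593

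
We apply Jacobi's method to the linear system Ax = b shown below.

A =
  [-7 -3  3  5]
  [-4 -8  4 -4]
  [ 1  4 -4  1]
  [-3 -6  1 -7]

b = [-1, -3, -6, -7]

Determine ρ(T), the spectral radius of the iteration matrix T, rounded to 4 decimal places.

Diagonal D = diag(-7, -8, -4, -7); L, U strict lower/upper.
Jacobi: T = -D⁻¹(L+U), T[0,3] = -(5)/(-7) = +0.7143; T[0,0] = 0.
  T[0,:] = [+0.0000, -0.4286, +0.4286, +0.7143]
  T[1,:] = [-0.5000, +0.0000, +0.5000, -0.5000]
  T[2,:] = [+0.2500, +1.0000, +0.0000, +0.2500]
  T[3,:] = [-0.4286, -0.8571, +0.1429, +0.0000]
moduli |λ_i(T)| = 1.1436, 0.9328, 0.3627, 0.3627.
ρ(T) = max|λ| = 1.1436; 1.1436 > 1, so it fails to converge.

1.1436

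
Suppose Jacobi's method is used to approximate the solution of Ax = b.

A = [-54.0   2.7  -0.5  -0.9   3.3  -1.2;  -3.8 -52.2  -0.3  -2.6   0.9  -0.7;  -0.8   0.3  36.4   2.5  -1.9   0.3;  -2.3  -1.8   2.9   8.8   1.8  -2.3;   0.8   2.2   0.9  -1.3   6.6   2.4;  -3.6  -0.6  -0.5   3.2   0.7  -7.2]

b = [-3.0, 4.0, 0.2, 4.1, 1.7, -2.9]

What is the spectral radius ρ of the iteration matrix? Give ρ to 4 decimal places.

A = D + L + U where D = diag(-54, -52.2, 36.4, 8.8, 6.6, -7.2).
T_J = -D⁻¹(L+U): T[5,4] = -(0.7)/(-7.2) = +0.0972; T[5,5] = 0.
  T[0,:] = [+0.0000 +0.0500 -0.0093 -0.0167 +0.0611 -0.0222]
  T[1,:] = [-0.0728 +0.0000 -0.0057 -0.0498 +0.0172 -0.0134]
  T[2,:] = [+0.0220 -0.0082 +0.0000 -0.0687 +0.0522 -0.0082]
  T[3,:] = [+0.2614 +0.2045 -0.3295 +0.0000 -0.2045 +0.2614]
  T[4,:] = [-0.1212 -0.3333 -0.1364 +0.1970 +0.0000 -0.3636]
  T[5,:] = [-0.5000 -0.0833 -0.0694 +0.4444 +0.0972 +0.0000]
|roots of det(T-λI)|: 0.4148, 0.3442, 0.3442, 0.1198, 0.0851, 0.0851.
spectral radius ρ = 0.4148; 0.4148 < 1, so it converges for any x₀.

0.4148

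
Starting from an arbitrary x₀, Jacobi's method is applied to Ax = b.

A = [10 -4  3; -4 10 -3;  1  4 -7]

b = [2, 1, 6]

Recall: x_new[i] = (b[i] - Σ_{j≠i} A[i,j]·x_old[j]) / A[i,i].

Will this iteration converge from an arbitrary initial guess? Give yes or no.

A = D + L + U where D = diag(10, 10, -7).
Jacobi T = -D⁻¹(L+U): T[2,1] = -(4)/(-7) = +0.5714; T[2,2] = 0.
  T[0,:] = [+0.0000  +0.4000  -0.3000]
  T[1,:] = [+0.4000  +0.0000  +0.3000]
  T[2,:] = [+0.1429  +0.5714  +0.0000]
|roots of det(T-λI)|: 0.6106, 0.4000, 0.2106.
ρ = 0.6106; 0.6106 < 1 ⇒ converges.

yes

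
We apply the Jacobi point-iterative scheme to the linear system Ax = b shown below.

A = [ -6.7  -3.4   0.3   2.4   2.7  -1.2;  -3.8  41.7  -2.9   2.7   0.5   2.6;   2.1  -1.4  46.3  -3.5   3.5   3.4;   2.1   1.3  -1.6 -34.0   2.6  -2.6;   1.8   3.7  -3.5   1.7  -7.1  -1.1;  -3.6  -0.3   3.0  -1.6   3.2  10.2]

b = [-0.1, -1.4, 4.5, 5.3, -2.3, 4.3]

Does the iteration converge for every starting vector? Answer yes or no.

yes

Let D = diag(-6.7, 41.7, 46.3, -34, -7.1, 10.2); L, U the strict triangles.
Jacobi T = -D⁻¹(L+U): T[4,2] = -(-3.5)/(-7.1) = -0.4930; T[4,4] = 0.
  T[0,:] = [+0.0000, -0.5075, +0.0448, +0.3582, +0.4030, -0.1791]
  T[1,:] = [+0.0911, +0.0000, +0.0695, -0.0647, -0.0120, -0.0624]
  T[2,:] = [-0.0454, +0.0302, +0.0000, +0.0756, -0.0756, -0.0734]
  T[3,:] = [+0.0618, +0.0382, -0.0471, +0.0000, +0.0765, -0.0765]
  T[4,:] = [+0.2535, +0.5211, -0.4930, +0.2394, +0.0000, -0.1549]
  T[5,:] = [+0.3529, +0.0294, -0.2941, +0.1569, -0.3137, +0.0000]
|roots of det(T-λI)|: 0.4191, 0.3102, 0.2718, 0.2718, 0.2062, 0.0772.
ρ(T) = max|λ| = 0.4191; 0.4191 < 1: convergent.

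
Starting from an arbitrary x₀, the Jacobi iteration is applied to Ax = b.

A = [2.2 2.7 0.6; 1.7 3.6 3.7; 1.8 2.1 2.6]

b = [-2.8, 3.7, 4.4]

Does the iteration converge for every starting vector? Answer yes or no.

Write A = D+L+U with D = diag(2.2, 3.6, 2.6).
Jacobi T = -D⁻¹(L+U): T[1,2] = -(3.7)/(3.6) = -1.0278; T[1,1] = 0.
  T[0,:] = [+0.0000 -1.2273 -0.2727]
  T[1,:] = [-0.4722 +0.0000 -1.0278]
  T[2,:] = [-0.6923 -0.8077 +0.0000]
moduli |λ_i(T)| = 1.5000, 0.8072, 0.8072.
ρ = 1.5000; 1.5000 > 1, so it fails to converge.

no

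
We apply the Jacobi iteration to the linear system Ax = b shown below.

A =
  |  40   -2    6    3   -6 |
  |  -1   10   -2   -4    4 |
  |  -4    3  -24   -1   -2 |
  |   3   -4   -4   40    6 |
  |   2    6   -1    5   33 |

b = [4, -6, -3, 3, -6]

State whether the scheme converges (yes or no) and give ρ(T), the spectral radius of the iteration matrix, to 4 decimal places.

A = D + L + U where D = diag(40, 10, -24, 40, 33).
T_J = -D⁻¹(L+U): T[4,3] = -(5)/(33) = -0.1515; T[4,4] = 0.
  T[0,:] = [+0.0000 +0.0500 -0.1500 -0.0750 +0.1500]
  T[1,:] = [+0.1000 +0.0000 +0.2000 +0.4000 -0.4000]
  T[2,:] = [-0.1667 +0.1250 +0.0000 -0.0417 -0.0833]
  T[3,:] = [-0.0750 +0.1000 +0.1000 +0.0000 -0.1500]
  T[4,:] = [-0.0606 -0.1818 +0.0303 -0.1515 +0.0000]
|λ(T)| sorted: 0.4610, 0.3578, 0.0872, 0.0872, 0.0707.
ρ = 0.4610; 0.4610 < 1, so it converges for any x₀.

yes, ρ = 0.4610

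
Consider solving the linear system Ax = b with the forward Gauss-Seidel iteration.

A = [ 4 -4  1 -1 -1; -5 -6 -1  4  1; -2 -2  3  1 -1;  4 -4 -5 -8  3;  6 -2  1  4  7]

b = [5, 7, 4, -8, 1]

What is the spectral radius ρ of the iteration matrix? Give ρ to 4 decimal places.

1.4164

Write A = D+L+U with D = diag(4, -6, 3, -8, 7).
Gauss-Seidel: T = -(D+L)⁻¹U, row 0 first, T[0,2] = -(1)/(4) = -0.2500; later rows by forward substitution.
  T[0,:] = [+0.0000  +1.0000  -0.2500  +0.2500  +0.2500]
  T[1,:] = [+0.0000  -0.8333  +0.0417  +0.4583  -0.0417]
  T[2,:] = [+0.0000  +0.1111  -0.1389  +0.1389  +0.4722]
  T[3,:] = [+0.0000  +0.8472  -0.0590  -0.1910  +0.2257]
  T[4,:] = [+0.0000  -1.5952  +0.2798  +0.0060  -0.4226]
|eigenvalues of T|: 1.4164, 0.3570, 0.1879, 0.1879, 0.0000.
spectral radius ρ = 1.4164; 1.4164 > 1: divergent.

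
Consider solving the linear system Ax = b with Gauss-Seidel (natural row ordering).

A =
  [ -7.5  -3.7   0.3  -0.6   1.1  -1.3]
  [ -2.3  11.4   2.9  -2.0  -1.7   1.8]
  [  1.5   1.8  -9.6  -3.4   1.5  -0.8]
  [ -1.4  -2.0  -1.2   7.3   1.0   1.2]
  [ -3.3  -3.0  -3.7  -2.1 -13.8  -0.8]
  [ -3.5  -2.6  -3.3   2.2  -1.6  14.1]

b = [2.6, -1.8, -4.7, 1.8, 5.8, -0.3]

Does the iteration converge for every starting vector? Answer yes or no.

yes

Diagonal D = diag(-7.5, 11.4, -9.6, 7.3, -13.8, 14.1); L, U strict lower/upper.
T_GS = -(D+L)⁻¹U: row 0 first, T[0,4] = -(1.1)/(-7.5) = +0.1467; later rows by forward substitution.
  T[0,:] = [+0.0000, -0.4933, +0.0400, -0.0800, +0.1467, -0.1733]
  T[1,:] = [+0.0000, -0.0995, -0.2463, +0.1593, +0.1787, -0.1929]
  T[2,:] = [+0.0000, -0.0957, -0.0399, -0.3368, +0.2127, -0.1466]
  T[3,:] = [+0.0000, -0.1376, -0.0664, -0.0271, -0.0249, -0.2746]
  T[4,:] = [+0.0000, +0.1862, +0.0648, +0.0789, -0.1272, +0.1065]
  T[5,:] = [+0.0000, -0.1206, -0.0271, -0.0561, +0.1086, -0.0580]
|eigenvalues of T|: 0.5510, 0.1731, 0.1731, 0.0729, 0.0729, 0.0000.
spectral radius ρ = 0.5510; 0.5510 < 1 ⇒ converges.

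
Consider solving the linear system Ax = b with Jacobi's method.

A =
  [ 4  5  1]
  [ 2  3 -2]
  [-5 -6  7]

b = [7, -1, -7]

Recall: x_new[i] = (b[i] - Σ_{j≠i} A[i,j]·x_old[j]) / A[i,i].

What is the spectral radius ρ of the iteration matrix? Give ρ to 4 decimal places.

1.2592

Diagonal D = diag(4, 3, 7); L, U strict lower/upper.
Jacobi T = -D⁻¹(L+U): T[2,0] = -(-5)/(7) = +0.7143; T[2,2] = 0.
  T[0,:] = [+0.0000, -1.2500, -0.2500]
  T[1,:] = [-0.6667, +0.0000, +0.6667]
  T[2,:] = [+0.7143, +0.8571, +0.0000]
eigenvalue magnitudes: 1.2592, 0.8222, 0.4370.
ρ(T) = max|λ| = 1.2592; 1.2592 > 1: divergent.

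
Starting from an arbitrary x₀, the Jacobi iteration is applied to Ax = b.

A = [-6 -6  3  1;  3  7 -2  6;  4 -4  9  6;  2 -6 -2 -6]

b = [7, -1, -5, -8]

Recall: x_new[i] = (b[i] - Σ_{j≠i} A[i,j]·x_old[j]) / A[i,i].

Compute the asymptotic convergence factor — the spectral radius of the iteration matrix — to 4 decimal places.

1.4013

Write A = D+L+U with D = diag(-6, 7, 9, -6).
Jacobi T = -D⁻¹(L+U): T[1,3] = -(6)/(7) = -0.8571; T[1,1] = 0.
  T[0,:] = [+0.0000, -1.0000, +0.5000, +0.1667]
  T[1,:] = [-0.4286, +0.0000, +0.2857, -0.8571]
  T[2,:] = [-0.4444, +0.4444, +0.0000, -0.6667]
  T[3,:] = [+0.3333, -1.0000, -0.3333, +0.0000]
|roots of det(T-λI)|: 1.4013, 0.9692, 0.2768, 0.2768.
ρ(T) = max|λ| = 1.4013; 1.4013 > 1, so it fails to converge.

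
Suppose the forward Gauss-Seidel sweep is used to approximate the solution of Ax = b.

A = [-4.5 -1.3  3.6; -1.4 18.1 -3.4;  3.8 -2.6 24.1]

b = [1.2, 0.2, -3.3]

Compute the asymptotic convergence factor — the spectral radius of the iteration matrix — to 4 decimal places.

Diagonal D = diag(-4.5, 18.1, 24.1); L, U strict lower/upper.
GS T = -(D+L)⁻¹U: row 0 first, T[0,2] = -(3.6)/(-4.5) = +0.8000; later rows by forward substitution.
  T[0,:] = [+0.0000, -0.2889, +0.8000]
  T[1,:] = [+0.0000, -0.0223, +0.2497]
  T[2,:] = [+0.0000, +0.0431, -0.0992]
eigenvalue magnitudes: 0.1715, 0.0499, 0.0000.
ρ(T) = max|λ| = 0.1715; 0.1715 < 1, so it converges for any x₀.

0.1715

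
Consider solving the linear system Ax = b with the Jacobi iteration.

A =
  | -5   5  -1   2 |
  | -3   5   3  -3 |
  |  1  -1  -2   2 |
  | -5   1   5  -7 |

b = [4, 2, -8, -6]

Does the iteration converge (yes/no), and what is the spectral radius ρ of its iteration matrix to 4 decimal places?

Diagonal D = diag(-5, 5, -2, -7); L, U strict lower/upper.
Jacobi T = -D⁻¹(L+U): T[2,3] = -(2)/(-2) = +1.0000; T[2,2] = 0.
  T[0,:] = [+0.0000  +1.0000  -0.2000  +0.4000]
  T[1,:] = [+0.6000  +0.0000  -0.6000  +0.6000]
  T[2,:] = [+0.5000  -0.5000  +0.0000  +1.0000]
  T[3,:] = [-0.7143  +0.1429  +0.7143  +0.0000]
|eigenvalues of T|: 1.3664, 0.8733, 0.3494, 0.3494.
spectral radius ρ = 1.3664; 1.3664 > 1: divergent.

no, ρ = 1.3664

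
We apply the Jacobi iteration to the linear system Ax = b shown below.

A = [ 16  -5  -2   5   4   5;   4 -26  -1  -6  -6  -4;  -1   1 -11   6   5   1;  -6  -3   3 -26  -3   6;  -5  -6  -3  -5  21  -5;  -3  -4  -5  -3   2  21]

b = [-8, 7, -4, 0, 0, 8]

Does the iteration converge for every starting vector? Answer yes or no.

Split A = D + L + U, D = diag(16, -26, -11, -26, 21, 21).
T_J = -D⁻¹(L+U): T[4,1] = -(-6)/(21) = +0.2857; T[4,4] = 0.
  T[0,:] = [+0.0000, +0.3125, +0.1250, -0.3125, -0.2500, -0.3125]
  T[1,:] = [+0.1538, +0.0000, -0.0385, -0.2308, -0.2308, -0.1538]
  T[2,:] = [-0.0909, +0.0909, +0.0000, +0.5455, +0.4545, +0.0909]
  T[3,:] = [-0.2308, -0.1154, +0.1154, +0.0000, -0.1154, +0.2308]
  T[4,:] = [+0.2381, +0.2857, +0.1429, +0.2381, +0.0000, +0.2381]
  T[5,:] = [+0.1429, +0.1905, +0.2381, +0.1429, -0.0952, +0.0000]
|eigenvalues of T|: 0.5034, 0.2940, 0.2940, 0.2606, 0.1966, 0.1966.
ρ = 0.5034; 0.5034 < 1 ⇒ converges.

yes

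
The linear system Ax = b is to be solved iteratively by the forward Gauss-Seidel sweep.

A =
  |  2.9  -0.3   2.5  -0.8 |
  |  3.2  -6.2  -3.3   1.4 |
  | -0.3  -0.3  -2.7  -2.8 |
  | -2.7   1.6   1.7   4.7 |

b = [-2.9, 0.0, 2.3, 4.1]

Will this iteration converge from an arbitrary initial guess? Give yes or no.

Write A = D+L+U with D = diag(2.9, -6.2, -2.7, 4.7).
T_GS = -(D+L)⁻¹U: row 0 first, T[0,1] = -(-0.3)/(2.9) = +0.1034; later rows by forward substitution.
  T[0,:] = [+0.0000 +0.1034 -0.8621 +0.2759]
  T[1,:] = [+0.0000 +0.0534 -0.9772 +0.3682]
  T[2,:] = [+0.0000 -0.0174 +0.2044 -1.1086]
  T[3,:] = [+0.0000 +0.0476 -0.2365 +0.4341]
moduli |λ_i(T)| = 0.9197, 0.1889, 0.1889, 0.0000.
ρ = 0.9197; 0.9197 < 1: convergent.

yes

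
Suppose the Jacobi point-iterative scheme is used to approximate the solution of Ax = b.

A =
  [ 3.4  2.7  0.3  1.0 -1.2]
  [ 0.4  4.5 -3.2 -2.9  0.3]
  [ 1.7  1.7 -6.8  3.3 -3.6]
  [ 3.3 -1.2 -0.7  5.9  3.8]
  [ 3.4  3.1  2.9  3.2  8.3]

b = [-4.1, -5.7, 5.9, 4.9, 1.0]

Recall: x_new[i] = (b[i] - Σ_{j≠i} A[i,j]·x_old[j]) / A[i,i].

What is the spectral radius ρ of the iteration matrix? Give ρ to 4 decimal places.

Let D = diag(3.4, 4.5, -6.8, 5.9, 8.3); L, U the strict triangles.
T_J = -D⁻¹(L+U): T[0,4] = -(-1.2)/(3.4) = +0.3529; T[0,0] = 0.
  T[0,:] = [+0.0000, -0.7941, -0.0882, -0.2941, +0.3529]
  T[1,:] = [-0.0889, +0.0000, +0.7111, +0.6444, -0.0667]
  T[2,:] = [+0.2500, +0.2500, +0.0000, +0.4853, -0.5294]
  T[3,:] = [-0.5593, +0.2034, +0.1186, +0.0000, -0.6441]
  T[4,:] = [-0.4096, -0.3735, -0.3494, -0.3855, +0.0000]
moduli |λ_i(T)| = 1.1771, 0.6848, 0.6848, 0.4012, 0.2740.
ρ(T) = max|λ| = 1.1771; 1.1771 > 1 ⇒ diverges.

1.1771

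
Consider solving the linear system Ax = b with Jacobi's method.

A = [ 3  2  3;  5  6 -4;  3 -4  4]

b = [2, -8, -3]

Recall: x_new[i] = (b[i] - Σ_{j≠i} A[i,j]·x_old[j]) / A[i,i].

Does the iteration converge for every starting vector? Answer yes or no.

Let D = diag(3, 6, 4); L, U the strict triangles.
Jacobi: T = -D⁻¹(L+U), T[0,1] = -(2)/(3) = -0.6667; T[0,0] = 0.
  T[0,:] = [+0.0000, -0.6667, -1.0000]
  T[1,:] = [-0.8333, +0.0000, +0.6667]
  T[2,:] = [-0.7500, +1.0000, +0.0000]
eigenvalue magnitudes: 1.6384, 0.8439, 0.8439.
spectral radius ρ = 1.6384; 1.6384 > 1 ⇒ diverges.

no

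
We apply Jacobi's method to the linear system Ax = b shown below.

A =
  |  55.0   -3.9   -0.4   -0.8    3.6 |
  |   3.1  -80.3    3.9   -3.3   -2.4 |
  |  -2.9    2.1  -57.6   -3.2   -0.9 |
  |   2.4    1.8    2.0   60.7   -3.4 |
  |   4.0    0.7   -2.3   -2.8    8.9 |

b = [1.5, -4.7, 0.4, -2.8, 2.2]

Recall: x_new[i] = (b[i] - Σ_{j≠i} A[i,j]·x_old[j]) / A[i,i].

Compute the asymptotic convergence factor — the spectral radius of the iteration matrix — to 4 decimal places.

Split A = D + L + U, D = diag(55, -80.3, -57.6, 60.7, 8.9).
Jacobi: T = -D⁻¹(L+U), T[1,0] = -(3.1)/(-80.3) = +0.0386; T[1,1] = 0.
  T[0,:] = [+0.0000, +0.0709, +0.0073, +0.0145, -0.0655]
  T[1,:] = [+0.0386, +0.0000, +0.0486, -0.0411, -0.0299]
  T[2,:] = [-0.0503, +0.0365, +0.0000, -0.0556, -0.0156]
  T[3,:] = [-0.0395, -0.0297, -0.0329, +0.0000, +0.0560]
  T[4,:] = [-0.4494, -0.0787, +0.2584, +0.3146, +0.0000]
eigenvalue magnitudes: 0.2425, 0.1911, 0.0885, 0.0244, 0.0126.
spectral radius ρ = 0.2425; 0.2425 < 1: convergent.

0.2425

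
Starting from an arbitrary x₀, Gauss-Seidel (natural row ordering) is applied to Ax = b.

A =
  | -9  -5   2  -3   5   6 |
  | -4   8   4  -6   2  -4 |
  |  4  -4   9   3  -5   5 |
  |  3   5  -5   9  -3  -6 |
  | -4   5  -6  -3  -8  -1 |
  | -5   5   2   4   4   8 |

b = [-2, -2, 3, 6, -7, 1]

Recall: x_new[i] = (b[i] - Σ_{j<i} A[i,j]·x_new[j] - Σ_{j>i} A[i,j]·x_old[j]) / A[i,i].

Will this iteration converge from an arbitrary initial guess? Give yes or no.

Diagonal D = diag(-9, 8, 9, 9, -8, 8); L, U strict lower/upper.
Gauss-Seidel: T = -(D+L)⁻¹U, row 0 first, T[0,5] = -(6)/(-9) = +0.6667; later rows by forward substitution.
  T[0,:] = [+0.0000 -0.5556 +0.2222 -0.3333 +0.5556 +0.6667]
  T[1,:] = [+0.0000 -0.2778 -0.3889 +0.5833 +0.0278 +0.8333]
  T[2,:] = [+0.0000 +0.1235 -0.2716 +0.0741 +0.3210 -0.4815]
  T[3,:] = [+0.0000 +0.4081 -0.0089 -0.1718 +0.3110 -0.2860]
  T[4,:] = [+0.0000 -0.1415 -0.1471 +0.5401 -0.6178 +0.5309]
  T[5,:] = [+0.0000 -0.3378 +0.5279 -0.7756 +0.4030 -0.1062]
eigenvalue magnitudes: 1.1607, 0.5913, 0.5913, 0.5314, 0.0112, 0.0000.
ρ(T) = max|λ| = 1.1607; 1.1607 > 1: divergent.

no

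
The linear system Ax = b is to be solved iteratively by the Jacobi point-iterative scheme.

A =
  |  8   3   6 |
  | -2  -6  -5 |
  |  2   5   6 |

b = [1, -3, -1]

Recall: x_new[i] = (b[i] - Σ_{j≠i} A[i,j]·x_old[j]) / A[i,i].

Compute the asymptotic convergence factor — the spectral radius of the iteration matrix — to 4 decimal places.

Write A = D+L+U with D = diag(8, -6, 6).
T_J = -D⁻¹(L+U): T[2,0] = -(2)/(6) = -0.3333; T[2,2] = 0.
  T[0,:] = [+0.0000  -0.3750  -0.7500]
  T[1,:] = [-0.3333  +0.0000  -0.8333]
  T[2,:] = [-0.3333  -0.8333  +0.0000]
|roots of det(T-λI)|: 1.1573, 0.8333, 0.3240.
ρ = 1.1573; 1.1573 > 1: divergent.

1.1573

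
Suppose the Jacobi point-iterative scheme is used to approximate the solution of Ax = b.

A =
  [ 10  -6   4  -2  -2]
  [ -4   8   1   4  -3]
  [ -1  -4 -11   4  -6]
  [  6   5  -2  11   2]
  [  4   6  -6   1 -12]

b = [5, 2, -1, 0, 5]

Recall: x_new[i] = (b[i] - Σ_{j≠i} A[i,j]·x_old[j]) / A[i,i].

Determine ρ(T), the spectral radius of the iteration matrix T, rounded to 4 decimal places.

1.2978

Split A = D + L + U, D = diag(10, 8, -11, 11, -12).
T_J = -D⁻¹(L+U): T[1,3] = -(4)/(8) = -0.5000; T[1,1] = 0.
  T[0,:] = [+0.0000 +0.6000 -0.4000 +0.2000 +0.2000]
  T[1,:] = [+0.5000 +0.0000 -0.1250 -0.5000 +0.3750]
  T[2,:] = [-0.0909 -0.3636 +0.0000 +0.3636 -0.5455]
  T[3,:] = [-0.5455 -0.4545 +0.1818 +0.0000 -0.1818]
  T[4,:] = [+0.3333 +0.5000 -0.5000 +0.0833 +0.0000]
|eigenvalues of T|: 1.2978, 0.5176, 0.5176, 0.1823, 0.1823.
ρ = 1.2978; 1.2978 > 1: divergent.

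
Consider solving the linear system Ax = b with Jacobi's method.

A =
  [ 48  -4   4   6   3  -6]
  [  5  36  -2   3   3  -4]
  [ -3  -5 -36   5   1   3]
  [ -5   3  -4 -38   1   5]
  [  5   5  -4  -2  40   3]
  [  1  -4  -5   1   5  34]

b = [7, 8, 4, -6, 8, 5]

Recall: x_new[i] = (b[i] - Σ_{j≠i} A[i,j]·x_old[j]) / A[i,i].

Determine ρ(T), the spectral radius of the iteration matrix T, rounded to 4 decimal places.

Diagonal D = diag(48, 36, -36, -38, 40, 34); L, U strict lower/upper.
Jacobi T = -D⁻¹(L+U): T[1,2] = -(-2)/(36) = +0.0556; T[1,1] = 0.
  T[0,:] = [+0.0000 +0.0833 -0.0833 -0.1250 -0.0625 +0.1250]
  T[1,:] = [-0.1389 +0.0000 +0.0556 -0.0833 -0.0833 +0.1111]
  T[2,:] = [-0.0833 -0.1389 +0.0000 +0.1389 +0.0278 +0.0833]
  T[3,:] = [-0.1316 +0.0789 -0.1053 +0.0000 +0.0263 +0.1316]
  T[4,:] = [-0.1250 -0.1250 +0.1000 +0.0500 +0.0000 -0.0750]
  T[5,:] = [-0.0294 +0.1176 +0.1471 -0.0294 -0.1471 +0.0000]
|eigenvalues of T|: 0.2134, 0.1740, 0.1740, 0.1549, 0.1549, 0.0443.
ρ(T) = max|λ| = 0.2134; 0.2134 < 1 ⇒ converges.

0.2134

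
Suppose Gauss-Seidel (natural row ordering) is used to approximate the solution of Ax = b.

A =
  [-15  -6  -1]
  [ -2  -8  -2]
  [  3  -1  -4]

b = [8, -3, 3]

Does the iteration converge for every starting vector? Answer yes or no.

yes

Write A = D+L+U with D = diag(-15, -8, -4).
GS T = -(D+L)⁻¹U: row 0 first, T[0,2] = -(-1)/(-15) = -0.0667; later rows by forward substitution.
  T[0,:] = [+0.0000  -0.4000  -0.0667]
  T[1,:] = [+0.0000  +0.1000  -0.2333]
  T[2,:] = [+0.0000  -0.3250  +0.0083]
moduli |λ_i(T)| = 0.3333, 0.2250, 0.0000.
ρ(T) = max|λ| = 0.3333; 0.3333 < 1, so it converges for any x₀.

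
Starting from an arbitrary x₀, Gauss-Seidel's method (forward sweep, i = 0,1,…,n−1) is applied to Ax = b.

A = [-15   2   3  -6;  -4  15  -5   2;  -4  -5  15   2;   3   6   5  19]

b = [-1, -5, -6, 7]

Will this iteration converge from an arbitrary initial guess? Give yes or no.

Diagonal D = diag(-15, 15, 15, 19); L, U strict lower/upper.
Gauss-Seidel: T = -(D+L)⁻¹U, row 0 first, T[0,2] = -(3)/(-15) = +0.2000; later rows by forward substitution.
  T[0,:] = [+0.0000, +0.1333, +0.2000, -0.4000]
  T[1,:] = [+0.0000, +0.0356, +0.3867, -0.2400]
  T[2,:] = [+0.0000, +0.0474, +0.1822, -0.3200]
  T[3,:] = [+0.0000, -0.0448, -0.2016, +0.2232]
eigenvalue magnitudes: 0.5187, 0.0425, 0.0425, 0.0000.
ρ(T) = max|λ| = 0.5187; 0.5187 < 1 ⇒ converges.

yes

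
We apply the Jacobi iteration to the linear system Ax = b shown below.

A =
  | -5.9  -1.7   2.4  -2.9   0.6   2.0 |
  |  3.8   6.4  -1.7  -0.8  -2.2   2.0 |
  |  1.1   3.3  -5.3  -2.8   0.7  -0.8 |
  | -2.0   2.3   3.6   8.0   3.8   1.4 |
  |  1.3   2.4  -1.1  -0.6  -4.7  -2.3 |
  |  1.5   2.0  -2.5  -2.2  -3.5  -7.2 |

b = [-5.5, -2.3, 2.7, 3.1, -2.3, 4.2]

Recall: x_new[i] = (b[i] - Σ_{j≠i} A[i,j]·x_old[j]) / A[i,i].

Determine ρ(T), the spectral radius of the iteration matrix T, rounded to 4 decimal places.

1.1596

Diagonal D = diag(-5.9, 6.4, -5.3, 8, -4.7, -7.2); L, U strict lower/upper.
T_J = -D⁻¹(L+U): T[1,2] = -(-1.7)/(6.4) = +0.2656; T[1,1] = 0.
  T[0,:] = [+0.0000 -0.2881 +0.4068 -0.4915 +0.1017 +0.3390]
  T[1,:] = [-0.5938 +0.0000 +0.2656 +0.1250 +0.3438 -0.3125]
  T[2,:] = [+0.2075 +0.6226 +0.0000 -0.5283 +0.1321 -0.1509]
  T[3,:] = [+0.2500 -0.2875 -0.4500 +0.0000 -0.4750 -0.1750]
  T[4,:] = [+0.2766 +0.5106 -0.2340 -0.1277 +0.0000 -0.4894]
  T[5,:] = [+0.2083 +0.2778 -0.3472 -0.3056 -0.4861 +0.0000]
eigenvalue magnitudes: 1.1596, 0.6947, 0.6947, 0.5315, 0.4316, 0.0669.
ρ(T) = max|λ| = 1.1596; 1.1596 > 1, so it fails to converge.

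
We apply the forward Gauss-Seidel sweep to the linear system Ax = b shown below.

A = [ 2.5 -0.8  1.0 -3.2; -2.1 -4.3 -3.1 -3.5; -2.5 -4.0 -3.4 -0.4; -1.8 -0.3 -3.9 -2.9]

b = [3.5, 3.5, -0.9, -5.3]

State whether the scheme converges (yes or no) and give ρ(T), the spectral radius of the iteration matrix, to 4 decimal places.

Write A = D+L+U with D = diag(2.5, -4.3, -3.4, -2.9).
GS T = -(D+L)⁻¹U: row 0 first, T[0,2] = -(1)/(2.5) = -0.4000; later rows by forward substitution.
  T[0,:] = [+0.0000  +0.3200  -0.4000  +1.2800]
  T[1,:] = [+0.0000  -0.1563  -0.5256  -1.4391]
  T[2,:] = [+0.0000  -0.0514  +0.9124  +0.6342]
  T[3,:] = [+0.0000  -0.1133  -0.9244  -1.4985]
eigenvalue magnitudes: 1.3858, 0.6240, 0.0195, 0.0000.
spectral radius ρ = 1.3858; 1.3858 > 1, so it fails to converge.

no, ρ = 1.3858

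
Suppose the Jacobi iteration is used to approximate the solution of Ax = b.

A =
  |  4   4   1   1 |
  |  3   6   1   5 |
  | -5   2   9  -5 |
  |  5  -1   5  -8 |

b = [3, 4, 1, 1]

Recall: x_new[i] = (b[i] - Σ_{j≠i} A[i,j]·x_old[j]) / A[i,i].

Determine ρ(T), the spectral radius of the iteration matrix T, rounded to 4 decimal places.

1.1252

Let D = diag(4, 6, 9, -8); L, U the strict triangles.
Jacobi T = -D⁻¹(L+U): T[3,1] = -(-1)/(-8) = -0.1250; T[3,3] = 0.
  T[0,:] = [+0.0000 -1.0000 -0.2500 -0.2500]
  T[1,:] = [-0.5000 +0.0000 -0.1667 -0.8333]
  T[2,:] = [+0.5556 -0.2222 +0.0000 +0.5556]
  T[3,:] = [+0.6250 -0.1250 +0.6250 +0.0000]
eigenvalue magnitudes: 1.1252, 0.5189, 0.5189, 0.4489.
ρ(T) = max|λ| = 1.1252; 1.1252 > 1: divergent.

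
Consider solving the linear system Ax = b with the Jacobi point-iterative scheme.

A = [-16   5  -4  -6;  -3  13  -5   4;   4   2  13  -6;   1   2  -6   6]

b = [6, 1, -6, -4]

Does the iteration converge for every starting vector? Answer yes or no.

Let D = diag(-16, 13, 13, 6); L, U the strict triangles.
T_J = -D⁻¹(L+U): T[1,0] = -(-3)/(13) = +0.2308; T[1,1] = 0.
  T[0,:] = [+0.0000 +0.3125 -0.2500 -0.3750]
  T[1,:] = [+0.2308 +0.0000 +0.3846 -0.3077]
  T[2,:] = [-0.3077 -0.1538 +0.0000 +0.4615]
  T[3,:] = [-0.1667 -0.3333 +1.0000 +0.0000]
|λ(T)| sorted: 0.9263, 0.7104, 0.2611, 0.0452.
spectral radius ρ = 0.9263; 0.9263 < 1: convergent.

yes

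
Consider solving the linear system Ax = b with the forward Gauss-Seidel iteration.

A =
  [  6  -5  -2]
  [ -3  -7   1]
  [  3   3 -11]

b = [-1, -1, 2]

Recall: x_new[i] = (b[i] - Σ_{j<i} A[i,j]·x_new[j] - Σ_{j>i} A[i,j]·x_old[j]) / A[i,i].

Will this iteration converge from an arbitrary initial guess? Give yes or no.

Diagonal D = diag(6, -7, -11); L, U strict lower/upper.
Gauss-Seidel: T = -(D+L)⁻¹U, row 0 first, T[0,2] = -(-2)/(6) = +0.3333; later rows by forward substitution.
  T[0,:] = [+0.0000  +0.8333  +0.3333]
  T[1,:] = [+0.0000  -0.3571  +0.0000]
  T[2,:] = [+0.0000  +0.1299  +0.0909]
eigenvalue magnitudes: 0.3571, 0.0909, 0.0000.
ρ(T) = max|λ| = 0.3571; 0.3571 < 1, so it converges for any x₀.

yes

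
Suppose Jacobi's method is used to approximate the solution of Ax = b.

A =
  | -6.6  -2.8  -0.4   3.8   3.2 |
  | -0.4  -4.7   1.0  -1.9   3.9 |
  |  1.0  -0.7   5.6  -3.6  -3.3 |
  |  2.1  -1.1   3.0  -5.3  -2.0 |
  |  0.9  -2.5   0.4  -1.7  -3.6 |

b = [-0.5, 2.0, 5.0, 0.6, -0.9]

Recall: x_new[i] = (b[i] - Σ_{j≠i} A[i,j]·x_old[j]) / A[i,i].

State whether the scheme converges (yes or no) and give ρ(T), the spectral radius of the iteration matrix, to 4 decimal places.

Write A = D+L+U with D = diag(-6.6, -4.7, 5.6, -5.3, -3.6).
Jacobi: T = -D⁻¹(L+U), T[4,1] = -(-2.5)/(-3.6) = -0.6944; T[4,4] = 0.
  T[0,:] = [+0.0000, -0.4242, -0.0606, +0.5758, +0.4848]
  T[1,:] = [-0.0851, +0.0000, +0.2128, -0.4043, +0.8298]
  T[2,:] = [-0.1786, +0.1250, +0.0000, +0.6429, +0.5893]
  T[3,:] = [+0.3962, -0.2075, +0.5660, +0.0000, -0.3774]
  T[4,:] = [+0.2500, -0.6944, +0.1111, -0.4722, +0.0000]
|eigenvalues of T|: 1.1631, 0.7703, 0.7106, 0.7106, 0.0195.
spectral radius ρ = 1.1631; 1.1631 > 1: divergent.

no, ρ = 1.1631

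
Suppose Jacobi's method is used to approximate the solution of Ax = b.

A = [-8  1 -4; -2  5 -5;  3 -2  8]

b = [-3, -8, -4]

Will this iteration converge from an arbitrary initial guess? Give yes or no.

Write A = D+L+U with D = diag(-8, 5, 8).
T_J = -D⁻¹(L+U): T[2,1] = -(-2)/(8) = +0.2500; T[2,2] = 0.
  T[0,:] = [+0.0000  +0.1250  -0.5000]
  T[1,:] = [+0.4000  +0.0000  +1.0000]
  T[2,:] = [-0.3750  +0.2500  +0.0000]
|roots of det(T-λI)|: 0.7819, 0.5611, 0.2208.
spectral radius ρ = 0.7819; 0.7819 < 1, so it converges for any x₀.

yes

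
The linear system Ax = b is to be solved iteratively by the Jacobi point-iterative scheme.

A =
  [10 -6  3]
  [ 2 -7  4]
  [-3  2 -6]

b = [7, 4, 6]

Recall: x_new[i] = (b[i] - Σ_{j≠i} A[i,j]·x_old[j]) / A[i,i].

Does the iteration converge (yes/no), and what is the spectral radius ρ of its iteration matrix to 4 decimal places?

Split A = D + L + U, D = diag(10, -7, -6).
T_J = -D⁻¹(L+U): T[0,2] = -(3)/(10) = -0.3000; T[0,0] = 0.
  T[0,:] = [+0.0000 +0.6000 -0.3000]
  T[1,:] = [+0.2857 +0.0000 +0.5714]
  T[2,:] = [-0.5000 +0.3333 +0.0000]
eigenvalue magnitudes: 0.8624, 0.4816, 0.4816.
ρ(T) = max|λ| = 0.8624; 0.8624 < 1: convergent.

yes, ρ = 0.8624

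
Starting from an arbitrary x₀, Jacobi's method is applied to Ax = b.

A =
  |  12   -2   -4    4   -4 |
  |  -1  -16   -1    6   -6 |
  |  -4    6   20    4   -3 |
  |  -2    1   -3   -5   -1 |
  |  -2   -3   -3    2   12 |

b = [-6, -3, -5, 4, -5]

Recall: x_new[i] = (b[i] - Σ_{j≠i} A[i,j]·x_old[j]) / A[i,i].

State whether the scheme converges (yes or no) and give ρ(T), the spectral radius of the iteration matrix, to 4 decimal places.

Write A = D+L+U with D = diag(12, -16, 20, -5, 12).
Jacobi T = -D⁻¹(L+U): T[4,2] = -(-3)/(12) = +0.2500; T[4,4] = 0.
  T[0,:] = [+0.0000  +0.1667  +0.3333  -0.3333  +0.3333]
  T[1,:] = [-0.0625  +0.0000  -0.0625  +0.3750  -0.3750]
  T[2,:] = [+0.2000  -0.3000  +0.0000  -0.2000  +0.1500]
  T[3,:] = [-0.4000  +0.2000  -0.6000  +0.0000  -0.2000]
  T[4,:] = [+0.1667  +0.2500  +0.2500  -0.1667  +0.0000]
moduli |λ_i(T)| = 0.8589, 0.2707, 0.2707, 0.2283, 0.2283.
ρ(T) = max|λ| = 0.8589; 0.8589 < 1: convergent.

yes, ρ = 0.8589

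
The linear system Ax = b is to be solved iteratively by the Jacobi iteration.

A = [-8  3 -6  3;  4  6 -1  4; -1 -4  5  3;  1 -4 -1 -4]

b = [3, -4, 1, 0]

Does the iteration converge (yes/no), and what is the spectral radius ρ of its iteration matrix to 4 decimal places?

A = D + L + U where D = diag(-8, 6, 5, -4).
T_J = -D⁻¹(L+U): T[0,3] = -(3)/(-8) = +0.3750; T[0,0] = 0.
  T[0,:] = [+0.0000 +0.3750 -0.7500 +0.3750]
  T[1,:] = [-0.6667 +0.0000 +0.1667 -0.6667]
  T[2,:] = [+0.2000 +0.8000 +0.0000 -0.6000]
  T[3,:] = [+0.2500 -1.0000 -0.2500 +0.0000]
|roots of det(T-λI)|: 1.3004, 0.7915, 0.7915, 0.6942.
ρ = 1.3004; 1.3004 > 1 ⇒ diverges.

no, ρ = 1.3004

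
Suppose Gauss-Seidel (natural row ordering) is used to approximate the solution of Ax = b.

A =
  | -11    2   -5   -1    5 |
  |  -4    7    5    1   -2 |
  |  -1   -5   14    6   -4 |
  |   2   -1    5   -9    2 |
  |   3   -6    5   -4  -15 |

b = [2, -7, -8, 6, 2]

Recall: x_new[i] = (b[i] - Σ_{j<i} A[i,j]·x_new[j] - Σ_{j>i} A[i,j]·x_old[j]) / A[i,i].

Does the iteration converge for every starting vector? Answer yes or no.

Diagonal D = diag(-11, 7, 14, -9, -15); L, U strict lower/upper.
GS T = -(D+L)⁻¹U: row 0 first, T[0,1] = -(2)/(-11) = +0.1818; later rows by forward substitution.
  T[0,:] = [+0.0000 +0.1818 -0.4545 -0.0909 +0.4545]
  T[1,:] = [+0.0000 +0.1039 -0.9740 -0.1948 +0.5455]
  T[2,:] = [+0.0000 +0.0501 -0.3803 -0.5046 +0.5130]
  T[3,:] = [+0.0000 +0.0567 -0.2041 -0.2789 +0.5476]
  T[4,:] = [+0.0000 -0.0036 +0.2263 -0.0341 -0.1023]
|λ(T)| sorted: 0.7637, 0.1883, 0.1883, 0.0914, 0.0000.
ρ = 0.7637; 0.7637 < 1: convergent.

yes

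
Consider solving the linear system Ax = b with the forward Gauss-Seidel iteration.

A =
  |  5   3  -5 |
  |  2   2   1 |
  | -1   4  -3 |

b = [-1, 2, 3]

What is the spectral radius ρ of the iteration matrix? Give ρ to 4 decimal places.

Diagonal D = diag(5, 2, -3); L, U strict lower/upper.
T_GS = -(D+L)⁻¹U: row 0 first, T[0,2] = -(-5)/(5) = +1.0000; later rows by forward substitution.
  T[0,:] = [+0.0000, -0.6000, +1.0000]
  T[1,:] = [+0.0000, +0.6000, -1.5000]
  T[2,:] = [+0.0000, +1.0000, -2.3333]
|λ(T)| sorted: 1.6736, 0.0598, 0.0000.
ρ = 1.6736; 1.6736 > 1, so it fails to converge.

1.6736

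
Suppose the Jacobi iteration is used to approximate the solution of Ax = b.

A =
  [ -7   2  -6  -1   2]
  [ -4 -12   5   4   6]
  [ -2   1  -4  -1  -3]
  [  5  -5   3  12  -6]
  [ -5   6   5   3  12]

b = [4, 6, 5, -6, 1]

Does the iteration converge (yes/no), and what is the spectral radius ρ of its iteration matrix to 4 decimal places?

no, ρ = 1.1203

Write A = D+L+U with D = diag(-7, -12, -4, 12, 12).
Jacobi: T = -D⁻¹(L+U), T[4,2] = -(5)/(12) = -0.4167; T[4,4] = 0.
  T[0,:] = [+0.0000, +0.2857, -0.8571, -0.1429, +0.2857]
  T[1,:] = [-0.3333, +0.0000, +0.4167, +0.3333, +0.5000]
  T[2,:] = [-0.5000, +0.2500, +0.0000, -0.2500, -0.7500]
  T[3,:] = [-0.4167, +0.4167, -0.2500, +0.0000, +0.5000]
  T[4,:] = [+0.4167, -0.5000, -0.4167, -0.2500, +0.0000]
eigenvalue magnitudes: 1.1203, 0.9230, 0.5558, 0.5558, 0.1217.
spectral radius ρ = 1.1203; 1.1203 > 1: divergent.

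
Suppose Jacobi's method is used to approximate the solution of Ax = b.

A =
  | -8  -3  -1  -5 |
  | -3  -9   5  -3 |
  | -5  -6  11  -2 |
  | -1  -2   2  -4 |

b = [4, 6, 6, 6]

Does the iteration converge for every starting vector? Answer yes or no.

Let D = diag(-8, -9, 11, -4); L, U the strict triangles.
Jacobi: T = -D⁻¹(L+U), T[1,3] = -(-3)/(-9) = -0.3333; T[1,1] = 0.
  T[0,:] = [+0.0000  -0.3750  -0.1250  -0.6250]
  T[1,:] = [-0.3333  +0.0000  +0.5556  -0.3333]
  T[2,:] = [+0.4545  +0.5455  +0.0000  +0.1818]
  T[3,:] = [-0.2500  -0.5000  +0.5000  +0.0000]
|eigenvalues of T|: 1.1398, 0.5275, 0.4372, 0.4372.
ρ(T) = max|λ| = 1.1398; 1.1398 > 1, so it fails to converge.

no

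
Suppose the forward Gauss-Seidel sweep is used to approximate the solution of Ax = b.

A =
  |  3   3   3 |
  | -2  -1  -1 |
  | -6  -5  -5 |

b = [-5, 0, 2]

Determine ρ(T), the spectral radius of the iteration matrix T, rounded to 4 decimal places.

1.2000

Split A = D + L + U, D = diag(3, -1, -5).
Gauss-Seidel: T = -(D+L)⁻¹U, row 0 first, T[0,1] = -(3)/(3) = -1.0000; later rows by forward substitution.
  T[0,:] = [+0.0000  -1.0000  -1.0000]
  T[1,:] = [+0.0000  +2.0000  +1.0000]
  T[2,:] = [+0.0000  -0.8000  +0.2000]
|eigenvalues of T|: 1.2000, 1.0000, 0.0000.
spectral radius ρ = 1.2000; 1.2000 > 1, so it fails to converge.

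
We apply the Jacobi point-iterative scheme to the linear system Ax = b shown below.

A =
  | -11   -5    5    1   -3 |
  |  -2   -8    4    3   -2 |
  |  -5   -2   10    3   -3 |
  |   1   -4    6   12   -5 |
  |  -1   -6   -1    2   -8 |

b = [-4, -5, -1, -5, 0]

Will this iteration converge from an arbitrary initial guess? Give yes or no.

no

Write A = D+L+U with D = diag(-11, -8, 10, 12, -8).
Jacobi: T = -D⁻¹(L+U), T[2,4] = -(-3)/(10) = +0.3000; T[2,2] = 0.
  T[0,:] = [+0.0000, -0.4545, +0.4545, +0.0909, -0.2727]
  T[1,:] = [-0.2500, +0.0000, +0.5000, +0.3750, -0.2500]
  T[2,:] = [+0.5000, +0.2000, +0.0000, -0.3000, +0.3000]
  T[3,:] = [-0.0833, +0.3333, -0.5000, +0.0000, +0.4167]
  T[4,:] = [-0.1250, -0.7500, -0.1250, +0.2500, +0.0000]
|eigenvalues of T|: 1.2316, 0.6439, 0.4211, 0.4211, 0.0554.
spectral radius ρ = 1.2316; 1.2316 > 1: divergent.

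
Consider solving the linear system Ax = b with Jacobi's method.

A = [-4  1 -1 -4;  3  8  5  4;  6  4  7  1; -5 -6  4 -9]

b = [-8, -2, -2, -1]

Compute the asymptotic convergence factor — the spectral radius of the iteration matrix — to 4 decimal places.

1.2672

Split A = D + L + U, D = diag(-4, 8, 7, -9).
Jacobi: T = -D⁻¹(L+U), T[1,2] = -(5)/(8) = -0.6250; T[1,1] = 0.
  T[0,:] = [+0.0000, +0.2500, -0.2500, -1.0000]
  T[1,:] = [-0.3750, +0.0000, -0.6250, -0.5000]
  T[2,:] = [-0.8571, -0.5714, +0.0000, -0.1429]
  T[3,:] = [-0.5556, -0.6667, +0.4444, +0.0000]
|eigenvalues of T|: 1.2672, 1.0243, 0.2321, 0.2321.
spectral radius ρ = 1.2672; 1.2672 > 1, so it fails to converge.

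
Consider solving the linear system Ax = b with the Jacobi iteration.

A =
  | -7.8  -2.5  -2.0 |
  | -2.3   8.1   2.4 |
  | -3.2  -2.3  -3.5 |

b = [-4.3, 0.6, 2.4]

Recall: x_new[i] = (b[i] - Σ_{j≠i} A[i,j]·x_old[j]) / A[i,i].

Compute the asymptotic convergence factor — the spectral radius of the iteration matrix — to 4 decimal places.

0.6323

Write A = D+L+U with D = diag(-7.8, 8.1, -3.5).
Jacobi: T = -D⁻¹(L+U), T[1,0] = -(-2.3)/(8.1) = +0.2840; T[1,1] = 0.
  T[0,:] = [+0.0000, -0.3205, -0.2564]
  T[1,:] = [+0.2840, +0.0000, -0.2963]
  T[2,:] = [-0.9143, -0.6571, +0.0000]
|eigenvalues of T|: 0.6323, 0.5118, 0.1205.
ρ(T) = max|λ| = 0.6323; 0.6323 < 1, so it converges for any x₀.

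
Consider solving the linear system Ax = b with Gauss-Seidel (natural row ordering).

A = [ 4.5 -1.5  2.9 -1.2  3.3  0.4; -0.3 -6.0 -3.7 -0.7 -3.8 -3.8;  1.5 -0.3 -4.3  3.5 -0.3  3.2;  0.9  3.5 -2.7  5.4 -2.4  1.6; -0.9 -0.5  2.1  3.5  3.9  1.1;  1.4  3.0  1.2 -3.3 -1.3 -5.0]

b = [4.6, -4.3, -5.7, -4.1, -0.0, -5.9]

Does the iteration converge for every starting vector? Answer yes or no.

Diagonal D = diag(4.5, -6, -4.3, 5.4, 3.9, -5); L, U strict lower/upper.
Gauss-Seidel: T = -(D+L)⁻¹U, row 0 first, T[0,5] = -(0.4)/(4.5) = -0.0889; later rows by forward substitution.
  T[0,:] = [+0.0000, +0.3333, -0.6444, +0.2667, -0.7333, -0.0889]
  T[1,:] = [+0.0000, -0.0167, -0.5844, -0.1300, -0.5967, -0.6289]
  T[2,:] = [+0.0000, +0.1174, -0.1840, +0.9160, -0.2840, +0.7571]
  T[3,:] = [+0.0000, +0.0140, +0.3942, +0.4978, +0.8114, +0.5047]
  T[4,:] = [+0.0000, -0.0010, -0.4783, -0.8952, -0.8210, -1.2437]
  T[5,:] = [+0.0000, +0.1026, -0.7111, +0.1207, -0.9536, -0.2302]
moduli |λ_i(T)| = 1.3754, 0.5209, 0.5209, 0.1593, 0.0988, 0.0000.
ρ = 1.3754; 1.3754 > 1, so it fails to converge.

no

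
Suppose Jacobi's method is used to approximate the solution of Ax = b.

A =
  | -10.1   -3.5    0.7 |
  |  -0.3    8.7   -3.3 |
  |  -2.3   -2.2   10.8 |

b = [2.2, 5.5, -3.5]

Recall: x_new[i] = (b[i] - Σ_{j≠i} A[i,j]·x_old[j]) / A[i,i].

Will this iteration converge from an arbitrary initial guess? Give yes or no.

yes

Write A = D+L+U with D = diag(-10.1, 8.7, 10.8).
T_J = -D⁻¹(L+U): T[1,0] = -(-0.3)/(8.7) = +0.0345; T[1,1] = 0.
  T[0,:] = [+0.0000  -0.3465  +0.0693]
  T[1,:] = [+0.0345  +0.0000  +0.3793]
  T[2,:] = [+0.2130  +0.2037  +0.0000]
moduli |λ_i(T)| = 0.3884, 0.2661, 0.2661.
spectral radius ρ = 0.3884; 0.3884 < 1, so it converges for any x₀.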